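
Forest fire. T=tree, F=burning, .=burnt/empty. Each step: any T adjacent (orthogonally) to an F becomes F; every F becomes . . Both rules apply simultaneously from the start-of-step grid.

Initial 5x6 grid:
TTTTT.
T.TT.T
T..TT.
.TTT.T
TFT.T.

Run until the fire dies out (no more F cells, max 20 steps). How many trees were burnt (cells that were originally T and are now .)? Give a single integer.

Answer: 16

Derivation:
Step 1: +3 fires, +1 burnt (F count now 3)
Step 2: +1 fires, +3 burnt (F count now 1)
Step 3: +1 fires, +1 burnt (F count now 1)
Step 4: +1 fires, +1 burnt (F count now 1)
Step 5: +2 fires, +1 burnt (F count now 2)
Step 6: +2 fires, +2 burnt (F count now 2)
Step 7: +2 fires, +2 burnt (F count now 2)
Step 8: +1 fires, +2 burnt (F count now 1)
Step 9: +1 fires, +1 burnt (F count now 1)
Step 10: +1 fires, +1 burnt (F count now 1)
Step 11: +1 fires, +1 burnt (F count now 1)
Step 12: +0 fires, +1 burnt (F count now 0)
Fire out after step 12
Initially T: 19, now '.': 27
Total burnt (originally-T cells now '.'): 16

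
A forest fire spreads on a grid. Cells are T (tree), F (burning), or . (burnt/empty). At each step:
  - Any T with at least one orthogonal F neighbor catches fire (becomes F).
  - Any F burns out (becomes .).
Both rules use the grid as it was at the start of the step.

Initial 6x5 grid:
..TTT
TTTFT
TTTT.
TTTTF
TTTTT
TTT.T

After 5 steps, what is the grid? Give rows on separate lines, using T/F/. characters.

Step 1: 6 trees catch fire, 2 burn out
  ..TFT
  TTF.F
  TTTF.
  TTTF.
  TTTTF
  TTT.T
Step 2: 7 trees catch fire, 6 burn out
  ..F.F
  TF...
  TTF..
  TTF..
  TTTF.
  TTT.F
Step 3: 4 trees catch fire, 7 burn out
  .....
  F....
  TF...
  TF...
  TTF..
  TTT..
Step 4: 4 trees catch fire, 4 burn out
  .....
  .....
  F....
  F....
  TF...
  TTF..
Step 5: 2 trees catch fire, 4 burn out
  .....
  .....
  .....
  .....
  F....
  TF...

.....
.....
.....
.....
F....
TF...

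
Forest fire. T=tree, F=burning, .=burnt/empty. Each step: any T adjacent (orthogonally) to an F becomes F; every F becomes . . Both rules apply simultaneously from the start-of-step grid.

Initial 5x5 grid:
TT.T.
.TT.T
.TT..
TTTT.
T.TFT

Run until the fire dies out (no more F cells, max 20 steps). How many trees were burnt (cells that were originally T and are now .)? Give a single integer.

Answer: 13

Derivation:
Step 1: +3 fires, +1 burnt (F count now 3)
Step 2: +1 fires, +3 burnt (F count now 1)
Step 3: +2 fires, +1 burnt (F count now 2)
Step 4: +3 fires, +2 burnt (F count now 3)
Step 5: +2 fires, +3 burnt (F count now 2)
Step 6: +1 fires, +2 burnt (F count now 1)
Step 7: +1 fires, +1 burnt (F count now 1)
Step 8: +0 fires, +1 burnt (F count now 0)
Fire out after step 8
Initially T: 15, now '.': 23
Total burnt (originally-T cells now '.'): 13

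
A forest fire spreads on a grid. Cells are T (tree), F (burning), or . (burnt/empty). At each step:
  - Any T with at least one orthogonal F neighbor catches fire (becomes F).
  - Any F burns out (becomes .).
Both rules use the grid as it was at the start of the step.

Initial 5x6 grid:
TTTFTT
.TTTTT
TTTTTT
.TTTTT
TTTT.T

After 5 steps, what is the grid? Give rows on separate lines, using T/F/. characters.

Step 1: 3 trees catch fire, 1 burn out
  TTF.FT
  .TTFTT
  TTTTTT
  .TTTTT
  TTTT.T
Step 2: 5 trees catch fire, 3 burn out
  TF...F
  .TF.FT
  TTTFTT
  .TTTTT
  TTTT.T
Step 3: 6 trees catch fire, 5 burn out
  F.....
  .F...F
  TTF.FT
  .TTFTT
  TTTT.T
Step 4: 5 trees catch fire, 6 burn out
  ......
  ......
  TF...F
  .TF.FT
  TTTF.T
Step 5: 4 trees catch fire, 5 burn out
  ......
  ......
  F.....
  .F...F
  TTF..T

......
......
F.....
.F...F
TTF..T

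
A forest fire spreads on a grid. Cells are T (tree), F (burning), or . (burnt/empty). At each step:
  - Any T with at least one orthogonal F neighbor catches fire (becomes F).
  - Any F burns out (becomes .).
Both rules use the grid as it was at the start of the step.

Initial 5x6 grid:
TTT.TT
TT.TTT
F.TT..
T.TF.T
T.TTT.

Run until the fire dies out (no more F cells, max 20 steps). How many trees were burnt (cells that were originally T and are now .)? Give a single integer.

Answer: 18

Derivation:
Step 1: +5 fires, +2 burnt (F count now 5)
Step 2: +7 fires, +5 burnt (F count now 7)
Step 3: +2 fires, +7 burnt (F count now 2)
Step 4: +3 fires, +2 burnt (F count now 3)
Step 5: +1 fires, +3 burnt (F count now 1)
Step 6: +0 fires, +1 burnt (F count now 0)
Fire out after step 6
Initially T: 19, now '.': 29
Total burnt (originally-T cells now '.'): 18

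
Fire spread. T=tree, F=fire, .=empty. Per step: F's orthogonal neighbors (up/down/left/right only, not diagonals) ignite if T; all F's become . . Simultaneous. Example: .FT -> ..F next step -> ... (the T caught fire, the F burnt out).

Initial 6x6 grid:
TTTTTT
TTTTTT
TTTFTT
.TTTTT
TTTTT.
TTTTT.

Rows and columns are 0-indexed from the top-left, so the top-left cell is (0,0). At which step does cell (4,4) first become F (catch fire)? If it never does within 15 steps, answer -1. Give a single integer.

Step 1: cell (4,4)='T' (+4 fires, +1 burnt)
Step 2: cell (4,4)='T' (+8 fires, +4 burnt)
Step 3: cell (4,4)='F' (+10 fires, +8 burnt)
  -> target ignites at step 3
Step 4: cell (4,4)='.' (+6 fires, +10 burnt)
Step 5: cell (4,4)='.' (+3 fires, +6 burnt)
Step 6: cell (4,4)='.' (+1 fires, +3 burnt)
Step 7: cell (4,4)='.' (+0 fires, +1 burnt)
  fire out at step 7

3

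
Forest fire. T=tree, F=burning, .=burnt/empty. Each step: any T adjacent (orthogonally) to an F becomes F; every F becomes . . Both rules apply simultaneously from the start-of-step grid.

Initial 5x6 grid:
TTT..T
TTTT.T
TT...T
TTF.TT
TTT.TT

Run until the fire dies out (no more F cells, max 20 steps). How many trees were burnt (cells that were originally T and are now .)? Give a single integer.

Step 1: +2 fires, +1 burnt (F count now 2)
Step 2: +3 fires, +2 burnt (F count now 3)
Step 3: +3 fires, +3 burnt (F count now 3)
Step 4: +3 fires, +3 burnt (F count now 3)
Step 5: +3 fires, +3 burnt (F count now 3)
Step 6: +0 fires, +3 burnt (F count now 0)
Fire out after step 6
Initially T: 21, now '.': 23
Total burnt (originally-T cells now '.'): 14

Answer: 14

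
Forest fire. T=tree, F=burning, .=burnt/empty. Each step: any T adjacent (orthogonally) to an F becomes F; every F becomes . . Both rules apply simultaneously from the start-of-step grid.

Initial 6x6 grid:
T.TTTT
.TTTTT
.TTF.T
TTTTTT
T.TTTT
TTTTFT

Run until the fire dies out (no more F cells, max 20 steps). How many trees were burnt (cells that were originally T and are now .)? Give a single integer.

Step 1: +6 fires, +2 burnt (F count now 6)
Step 2: +9 fires, +6 burnt (F count now 9)
Step 3: +8 fires, +9 burnt (F count now 8)
Step 4: +4 fires, +8 burnt (F count now 4)
Step 5: +1 fires, +4 burnt (F count now 1)
Step 6: +0 fires, +1 burnt (F count now 0)
Fire out after step 6
Initially T: 29, now '.': 35
Total burnt (originally-T cells now '.'): 28

Answer: 28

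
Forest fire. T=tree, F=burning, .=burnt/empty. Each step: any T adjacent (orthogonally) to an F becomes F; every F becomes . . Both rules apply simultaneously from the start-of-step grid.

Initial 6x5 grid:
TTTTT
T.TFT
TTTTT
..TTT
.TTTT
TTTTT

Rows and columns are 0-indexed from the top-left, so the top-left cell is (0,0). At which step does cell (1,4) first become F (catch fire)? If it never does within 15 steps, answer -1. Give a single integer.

Step 1: cell (1,4)='F' (+4 fires, +1 burnt)
  -> target ignites at step 1
Step 2: cell (1,4)='.' (+5 fires, +4 burnt)
Step 3: cell (1,4)='.' (+5 fires, +5 burnt)
Step 4: cell (1,4)='.' (+5 fires, +5 burnt)
Step 5: cell (1,4)='.' (+4 fires, +5 burnt)
Step 6: cell (1,4)='.' (+1 fires, +4 burnt)
Step 7: cell (1,4)='.' (+1 fires, +1 burnt)
Step 8: cell (1,4)='.' (+0 fires, +1 burnt)
  fire out at step 8

1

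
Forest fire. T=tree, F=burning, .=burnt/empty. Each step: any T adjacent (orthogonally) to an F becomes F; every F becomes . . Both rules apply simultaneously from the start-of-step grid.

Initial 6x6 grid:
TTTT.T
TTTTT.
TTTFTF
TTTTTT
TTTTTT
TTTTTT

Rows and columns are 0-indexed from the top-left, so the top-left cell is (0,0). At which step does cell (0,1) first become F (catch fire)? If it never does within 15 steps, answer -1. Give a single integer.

Step 1: cell (0,1)='T' (+5 fires, +2 burnt)
Step 2: cell (0,1)='T' (+8 fires, +5 burnt)
Step 3: cell (0,1)='T' (+8 fires, +8 burnt)
Step 4: cell (0,1)='F' (+6 fires, +8 burnt)
  -> target ignites at step 4
Step 5: cell (0,1)='.' (+3 fires, +6 burnt)
Step 6: cell (0,1)='.' (+1 fires, +3 burnt)
Step 7: cell (0,1)='.' (+0 fires, +1 burnt)
  fire out at step 7

4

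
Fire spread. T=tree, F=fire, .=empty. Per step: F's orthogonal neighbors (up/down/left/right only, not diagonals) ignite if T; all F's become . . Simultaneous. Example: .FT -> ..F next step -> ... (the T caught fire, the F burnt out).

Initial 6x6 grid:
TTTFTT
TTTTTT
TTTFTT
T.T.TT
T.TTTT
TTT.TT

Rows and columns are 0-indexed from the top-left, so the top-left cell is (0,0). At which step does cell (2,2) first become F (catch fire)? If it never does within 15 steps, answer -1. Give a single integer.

Step 1: cell (2,2)='F' (+5 fires, +2 burnt)
  -> target ignites at step 1
Step 2: cell (2,2)='.' (+8 fires, +5 burnt)
Step 3: cell (2,2)='.' (+7 fires, +8 burnt)
Step 4: cell (2,2)='.' (+6 fires, +7 burnt)
Step 5: cell (2,2)='.' (+3 fires, +6 burnt)
Step 6: cell (2,2)='.' (+1 fires, +3 burnt)
Step 7: cell (2,2)='.' (+0 fires, +1 burnt)
  fire out at step 7

1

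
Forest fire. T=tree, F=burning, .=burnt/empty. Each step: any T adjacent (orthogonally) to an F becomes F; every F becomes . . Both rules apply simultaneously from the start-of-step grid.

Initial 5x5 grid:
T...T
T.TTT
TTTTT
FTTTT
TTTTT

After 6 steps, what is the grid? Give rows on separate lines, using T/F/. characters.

Step 1: 3 trees catch fire, 1 burn out
  T...T
  T.TTT
  FTTTT
  .FTTT
  FTTTT
Step 2: 4 trees catch fire, 3 burn out
  T...T
  F.TTT
  .FTTT
  ..FTT
  .FTTT
Step 3: 4 trees catch fire, 4 burn out
  F...T
  ..TTT
  ..FTT
  ...FT
  ..FTT
Step 4: 4 trees catch fire, 4 burn out
  ....T
  ..FTT
  ...FT
  ....F
  ...FT
Step 5: 3 trees catch fire, 4 burn out
  ....T
  ...FT
  ....F
  .....
  ....F
Step 6: 1 trees catch fire, 3 burn out
  ....T
  ....F
  .....
  .....
  .....

....T
....F
.....
.....
.....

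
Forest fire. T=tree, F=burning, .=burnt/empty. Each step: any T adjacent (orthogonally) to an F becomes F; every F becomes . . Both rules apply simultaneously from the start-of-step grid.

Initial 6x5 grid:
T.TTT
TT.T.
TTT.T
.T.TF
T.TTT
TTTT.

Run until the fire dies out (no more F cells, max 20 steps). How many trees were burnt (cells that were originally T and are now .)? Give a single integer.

Answer: 10

Derivation:
Step 1: +3 fires, +1 burnt (F count now 3)
Step 2: +1 fires, +3 burnt (F count now 1)
Step 3: +2 fires, +1 burnt (F count now 2)
Step 4: +1 fires, +2 burnt (F count now 1)
Step 5: +1 fires, +1 burnt (F count now 1)
Step 6: +1 fires, +1 burnt (F count now 1)
Step 7: +1 fires, +1 burnt (F count now 1)
Step 8: +0 fires, +1 burnt (F count now 0)
Fire out after step 8
Initially T: 21, now '.': 19
Total burnt (originally-T cells now '.'): 10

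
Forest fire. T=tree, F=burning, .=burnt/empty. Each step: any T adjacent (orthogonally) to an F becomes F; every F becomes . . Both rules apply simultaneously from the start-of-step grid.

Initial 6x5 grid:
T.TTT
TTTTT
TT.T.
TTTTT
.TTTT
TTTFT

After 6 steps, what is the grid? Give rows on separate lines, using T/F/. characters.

Step 1: 3 trees catch fire, 1 burn out
  T.TTT
  TTTTT
  TT.T.
  TTTTT
  .TTFT
  TTF.F
Step 2: 4 trees catch fire, 3 burn out
  T.TTT
  TTTTT
  TT.T.
  TTTFT
  .TF.F
  TF...
Step 3: 5 trees catch fire, 4 burn out
  T.TTT
  TTTTT
  TT.F.
  TTF.F
  .F...
  F....
Step 4: 2 trees catch fire, 5 burn out
  T.TTT
  TTTFT
  TT...
  TF...
  .....
  .....
Step 5: 5 trees catch fire, 2 burn out
  T.TFT
  TTF.F
  TF...
  F....
  .....
  .....
Step 6: 4 trees catch fire, 5 burn out
  T.F.F
  TF...
  F....
  .....
  .....
  .....

T.F.F
TF...
F....
.....
.....
.....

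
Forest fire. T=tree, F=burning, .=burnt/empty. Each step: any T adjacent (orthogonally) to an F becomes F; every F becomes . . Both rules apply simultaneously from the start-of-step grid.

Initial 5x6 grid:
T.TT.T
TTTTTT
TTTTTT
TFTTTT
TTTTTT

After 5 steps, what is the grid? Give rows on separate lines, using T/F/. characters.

Step 1: 4 trees catch fire, 1 burn out
  T.TT.T
  TTTTTT
  TFTTTT
  F.FTTT
  TFTTTT
Step 2: 6 trees catch fire, 4 burn out
  T.TT.T
  TFTTTT
  F.FTTT
  ...FTT
  F.FTTT
Step 3: 5 trees catch fire, 6 burn out
  T.TT.T
  F.FTTT
  ...FTT
  ....FT
  ...FTT
Step 4: 6 trees catch fire, 5 burn out
  F.FT.T
  ...FTT
  ....FT
  .....F
  ....FT
Step 5: 4 trees catch fire, 6 burn out
  ...F.T
  ....FT
  .....F
  ......
  .....F

...F.T
....FT
.....F
......
.....F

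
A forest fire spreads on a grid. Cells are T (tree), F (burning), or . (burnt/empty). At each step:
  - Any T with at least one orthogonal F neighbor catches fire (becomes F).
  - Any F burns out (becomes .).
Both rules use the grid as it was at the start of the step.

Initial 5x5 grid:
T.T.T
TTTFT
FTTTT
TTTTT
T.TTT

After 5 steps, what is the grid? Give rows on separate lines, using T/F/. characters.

Step 1: 6 trees catch fire, 2 burn out
  T.T.T
  FTF.F
  .FTFT
  FTTTT
  T.TTT
Step 2: 9 trees catch fire, 6 burn out
  F.F.F
  .F...
  ..F.F
  .FTFT
  F.TTT
Step 3: 3 trees catch fire, 9 burn out
  .....
  .....
  .....
  ..F.F
  ..TFT
Step 4: 2 trees catch fire, 3 burn out
  .....
  .....
  .....
  .....
  ..F.F
Step 5: 0 trees catch fire, 2 burn out
  .....
  .....
  .....
  .....
  .....

.....
.....
.....
.....
.....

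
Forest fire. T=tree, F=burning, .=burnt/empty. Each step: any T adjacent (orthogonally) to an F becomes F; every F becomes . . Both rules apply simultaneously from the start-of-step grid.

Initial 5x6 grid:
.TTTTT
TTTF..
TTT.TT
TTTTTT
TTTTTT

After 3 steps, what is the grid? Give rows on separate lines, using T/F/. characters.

Step 1: 2 trees catch fire, 1 burn out
  .TTFTT
  TTF...
  TTT.TT
  TTTTTT
  TTTTTT
Step 2: 4 trees catch fire, 2 burn out
  .TF.FT
  TF....
  TTF.TT
  TTTTTT
  TTTTTT
Step 3: 5 trees catch fire, 4 burn out
  .F...F
  F.....
  TF..TT
  TTFTTT
  TTTTTT

.F...F
F.....
TF..TT
TTFTTT
TTTTTT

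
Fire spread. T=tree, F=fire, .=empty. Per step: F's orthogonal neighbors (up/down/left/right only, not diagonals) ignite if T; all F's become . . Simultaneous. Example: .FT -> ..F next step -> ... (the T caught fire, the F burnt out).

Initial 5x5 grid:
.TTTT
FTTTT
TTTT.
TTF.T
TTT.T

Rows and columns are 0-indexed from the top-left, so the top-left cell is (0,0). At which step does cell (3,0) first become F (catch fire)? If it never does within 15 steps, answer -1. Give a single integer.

Step 1: cell (3,0)='T' (+5 fires, +2 burnt)
Step 2: cell (3,0)='F' (+6 fires, +5 burnt)
  -> target ignites at step 2
Step 3: cell (3,0)='.' (+3 fires, +6 burnt)
Step 4: cell (3,0)='.' (+2 fires, +3 burnt)
Step 5: cell (3,0)='.' (+1 fires, +2 burnt)
Step 6: cell (3,0)='.' (+0 fires, +1 burnt)
  fire out at step 6

2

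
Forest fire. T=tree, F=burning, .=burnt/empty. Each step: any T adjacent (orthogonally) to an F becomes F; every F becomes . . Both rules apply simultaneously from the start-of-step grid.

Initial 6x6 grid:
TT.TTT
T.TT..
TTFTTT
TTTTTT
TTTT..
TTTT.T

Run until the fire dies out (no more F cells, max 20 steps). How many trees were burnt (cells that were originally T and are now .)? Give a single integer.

Answer: 27

Derivation:
Step 1: +4 fires, +1 burnt (F count now 4)
Step 2: +6 fires, +4 burnt (F count now 6)
Step 3: +8 fires, +6 burnt (F count now 8)
Step 4: +6 fires, +8 burnt (F count now 6)
Step 5: +3 fires, +6 burnt (F count now 3)
Step 6: +0 fires, +3 burnt (F count now 0)
Fire out after step 6
Initially T: 28, now '.': 35
Total burnt (originally-T cells now '.'): 27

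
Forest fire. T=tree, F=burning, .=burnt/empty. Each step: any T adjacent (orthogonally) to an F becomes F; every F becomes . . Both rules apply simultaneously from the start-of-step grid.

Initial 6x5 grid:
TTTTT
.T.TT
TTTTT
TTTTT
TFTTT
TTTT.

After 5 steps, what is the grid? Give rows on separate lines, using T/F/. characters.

Step 1: 4 trees catch fire, 1 burn out
  TTTTT
  .T.TT
  TTTTT
  TFTTT
  F.FTT
  TFTT.
Step 2: 6 trees catch fire, 4 burn out
  TTTTT
  .T.TT
  TFTTT
  F.FTT
  ...FT
  F.FT.
Step 3: 6 trees catch fire, 6 burn out
  TTTTT
  .F.TT
  F.FTT
  ...FT
  ....F
  ...F.
Step 4: 3 trees catch fire, 6 burn out
  TFTTT
  ...TT
  ...FT
  ....F
  .....
  .....
Step 5: 4 trees catch fire, 3 burn out
  F.FTT
  ...FT
  ....F
  .....
  .....
  .....

F.FTT
...FT
....F
.....
.....
.....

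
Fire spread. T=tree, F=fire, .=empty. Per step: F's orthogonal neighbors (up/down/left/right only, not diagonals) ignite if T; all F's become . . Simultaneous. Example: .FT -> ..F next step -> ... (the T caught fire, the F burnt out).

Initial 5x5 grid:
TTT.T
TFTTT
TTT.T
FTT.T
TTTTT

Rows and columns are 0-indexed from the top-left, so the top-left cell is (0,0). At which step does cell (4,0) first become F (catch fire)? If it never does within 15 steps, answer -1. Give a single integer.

Step 1: cell (4,0)='F' (+7 fires, +2 burnt)
  -> target ignites at step 1
Step 2: cell (4,0)='.' (+6 fires, +7 burnt)
Step 3: cell (4,0)='.' (+2 fires, +6 burnt)
Step 4: cell (4,0)='.' (+3 fires, +2 burnt)
Step 5: cell (4,0)='.' (+2 fires, +3 burnt)
Step 6: cell (4,0)='.' (+0 fires, +2 burnt)
  fire out at step 6

1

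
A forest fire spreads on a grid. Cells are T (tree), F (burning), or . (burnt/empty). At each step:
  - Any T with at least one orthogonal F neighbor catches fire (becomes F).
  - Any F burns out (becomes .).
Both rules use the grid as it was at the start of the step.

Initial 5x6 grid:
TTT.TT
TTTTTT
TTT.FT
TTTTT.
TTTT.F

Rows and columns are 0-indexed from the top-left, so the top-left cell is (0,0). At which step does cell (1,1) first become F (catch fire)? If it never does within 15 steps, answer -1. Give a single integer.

Step 1: cell (1,1)='T' (+3 fires, +2 burnt)
Step 2: cell (1,1)='T' (+4 fires, +3 burnt)
Step 3: cell (1,1)='T' (+4 fires, +4 burnt)
Step 4: cell (1,1)='F' (+5 fires, +4 burnt)
  -> target ignites at step 4
Step 5: cell (1,1)='.' (+5 fires, +5 burnt)
Step 6: cell (1,1)='.' (+3 fires, +5 burnt)
Step 7: cell (1,1)='.' (+0 fires, +3 burnt)
  fire out at step 7

4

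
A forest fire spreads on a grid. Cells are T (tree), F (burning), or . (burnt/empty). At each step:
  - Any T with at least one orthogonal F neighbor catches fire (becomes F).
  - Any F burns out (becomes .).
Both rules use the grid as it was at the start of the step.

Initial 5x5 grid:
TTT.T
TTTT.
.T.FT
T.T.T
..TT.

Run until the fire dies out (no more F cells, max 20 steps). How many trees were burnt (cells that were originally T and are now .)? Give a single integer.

Step 1: +2 fires, +1 burnt (F count now 2)
Step 2: +2 fires, +2 burnt (F count now 2)
Step 3: +2 fires, +2 burnt (F count now 2)
Step 4: +3 fires, +2 burnt (F count now 3)
Step 5: +1 fires, +3 burnt (F count now 1)
Step 6: +0 fires, +1 burnt (F count now 0)
Fire out after step 6
Initially T: 15, now '.': 20
Total burnt (originally-T cells now '.'): 10

Answer: 10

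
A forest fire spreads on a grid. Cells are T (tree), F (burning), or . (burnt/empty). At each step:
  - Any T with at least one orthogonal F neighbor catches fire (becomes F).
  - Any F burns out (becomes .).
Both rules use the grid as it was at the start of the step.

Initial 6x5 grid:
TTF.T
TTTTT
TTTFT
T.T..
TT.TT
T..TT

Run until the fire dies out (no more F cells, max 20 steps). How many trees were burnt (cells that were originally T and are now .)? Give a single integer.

Step 1: +5 fires, +2 burnt (F count now 5)
Step 2: +5 fires, +5 burnt (F count now 5)
Step 3: +3 fires, +5 burnt (F count now 3)
Step 4: +1 fires, +3 burnt (F count now 1)
Step 5: +1 fires, +1 burnt (F count now 1)
Step 6: +2 fires, +1 burnt (F count now 2)
Step 7: +0 fires, +2 burnt (F count now 0)
Fire out after step 7
Initially T: 21, now '.': 26
Total burnt (originally-T cells now '.'): 17

Answer: 17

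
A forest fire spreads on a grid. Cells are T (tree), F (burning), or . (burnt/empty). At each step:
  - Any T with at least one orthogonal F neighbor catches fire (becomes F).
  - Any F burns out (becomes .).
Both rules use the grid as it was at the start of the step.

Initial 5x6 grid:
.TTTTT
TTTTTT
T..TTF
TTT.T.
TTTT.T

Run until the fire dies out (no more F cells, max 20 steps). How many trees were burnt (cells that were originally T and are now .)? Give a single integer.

Step 1: +2 fires, +1 burnt (F count now 2)
Step 2: +4 fires, +2 burnt (F count now 4)
Step 3: +2 fires, +4 burnt (F count now 2)
Step 4: +2 fires, +2 burnt (F count now 2)
Step 5: +2 fires, +2 burnt (F count now 2)
Step 6: +2 fires, +2 burnt (F count now 2)
Step 7: +1 fires, +2 burnt (F count now 1)
Step 8: +1 fires, +1 burnt (F count now 1)
Step 9: +2 fires, +1 burnt (F count now 2)
Step 10: +2 fires, +2 burnt (F count now 2)
Step 11: +1 fires, +2 burnt (F count now 1)
Step 12: +1 fires, +1 burnt (F count now 1)
Step 13: +0 fires, +1 burnt (F count now 0)
Fire out after step 13
Initially T: 23, now '.': 29
Total burnt (originally-T cells now '.'): 22

Answer: 22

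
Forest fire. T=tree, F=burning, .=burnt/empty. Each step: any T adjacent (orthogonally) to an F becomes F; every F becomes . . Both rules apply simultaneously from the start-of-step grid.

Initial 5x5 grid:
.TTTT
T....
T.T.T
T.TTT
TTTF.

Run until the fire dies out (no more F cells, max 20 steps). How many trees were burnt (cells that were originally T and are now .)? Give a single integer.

Step 1: +2 fires, +1 burnt (F count now 2)
Step 2: +3 fires, +2 burnt (F count now 3)
Step 3: +3 fires, +3 burnt (F count now 3)
Step 4: +1 fires, +3 burnt (F count now 1)
Step 5: +1 fires, +1 burnt (F count now 1)
Step 6: +1 fires, +1 burnt (F count now 1)
Step 7: +0 fires, +1 burnt (F count now 0)
Fire out after step 7
Initially T: 15, now '.': 21
Total burnt (originally-T cells now '.'): 11

Answer: 11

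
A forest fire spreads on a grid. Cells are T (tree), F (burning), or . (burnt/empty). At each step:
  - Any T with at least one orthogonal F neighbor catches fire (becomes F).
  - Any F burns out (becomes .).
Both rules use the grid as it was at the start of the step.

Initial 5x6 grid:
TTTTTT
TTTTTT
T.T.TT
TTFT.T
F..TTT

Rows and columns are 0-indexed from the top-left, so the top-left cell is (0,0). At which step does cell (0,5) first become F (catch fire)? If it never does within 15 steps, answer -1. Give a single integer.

Step 1: cell (0,5)='T' (+4 fires, +2 burnt)
Step 2: cell (0,5)='T' (+3 fires, +4 burnt)
Step 3: cell (0,5)='T' (+5 fires, +3 burnt)
Step 4: cell (0,5)='T' (+5 fires, +5 burnt)
Step 5: cell (0,5)='T' (+4 fires, +5 burnt)
Step 6: cell (0,5)='F' (+2 fires, +4 burnt)
  -> target ignites at step 6
Step 7: cell (0,5)='.' (+0 fires, +2 burnt)
  fire out at step 7

6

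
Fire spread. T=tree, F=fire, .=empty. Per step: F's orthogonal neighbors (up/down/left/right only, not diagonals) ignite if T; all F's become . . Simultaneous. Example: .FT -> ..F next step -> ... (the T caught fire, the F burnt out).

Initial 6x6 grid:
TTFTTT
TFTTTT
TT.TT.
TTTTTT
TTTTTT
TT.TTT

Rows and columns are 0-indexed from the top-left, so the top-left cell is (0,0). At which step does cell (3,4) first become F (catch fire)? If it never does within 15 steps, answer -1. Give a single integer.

Step 1: cell (3,4)='T' (+5 fires, +2 burnt)
Step 2: cell (3,4)='T' (+5 fires, +5 burnt)
Step 3: cell (3,4)='T' (+6 fires, +5 burnt)
Step 4: cell (3,4)='T' (+6 fires, +6 burnt)
Step 5: cell (3,4)='F' (+3 fires, +6 burnt)
  -> target ignites at step 5
Step 6: cell (3,4)='.' (+3 fires, +3 burnt)
Step 7: cell (3,4)='.' (+2 fires, +3 burnt)
Step 8: cell (3,4)='.' (+1 fires, +2 burnt)
Step 9: cell (3,4)='.' (+0 fires, +1 burnt)
  fire out at step 9

5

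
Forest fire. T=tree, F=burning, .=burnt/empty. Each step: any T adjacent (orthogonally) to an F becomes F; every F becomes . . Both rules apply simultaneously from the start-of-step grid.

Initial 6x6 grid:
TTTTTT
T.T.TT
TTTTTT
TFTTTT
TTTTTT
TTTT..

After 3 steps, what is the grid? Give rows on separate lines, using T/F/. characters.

Step 1: 4 trees catch fire, 1 burn out
  TTTTTT
  T.T.TT
  TFTTTT
  F.FTTT
  TFTTTT
  TTTT..
Step 2: 6 trees catch fire, 4 burn out
  TTTTTT
  T.T.TT
  F.FTTT
  ...FTT
  F.FTTT
  TFTT..
Step 3: 7 trees catch fire, 6 burn out
  TTTTTT
  F.F.TT
  ...FTT
  ....FT
  ...FTT
  F.FT..

TTTTTT
F.F.TT
...FTT
....FT
...FTT
F.FT..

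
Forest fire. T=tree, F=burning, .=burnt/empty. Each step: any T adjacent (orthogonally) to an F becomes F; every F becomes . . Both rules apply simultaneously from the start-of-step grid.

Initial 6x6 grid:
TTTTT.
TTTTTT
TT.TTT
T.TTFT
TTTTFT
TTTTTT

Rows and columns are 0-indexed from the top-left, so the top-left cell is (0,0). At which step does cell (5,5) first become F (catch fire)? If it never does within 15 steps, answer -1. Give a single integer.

Step 1: cell (5,5)='T' (+6 fires, +2 burnt)
Step 2: cell (5,5)='F' (+7 fires, +6 burnt)
  -> target ignites at step 2
Step 3: cell (5,5)='.' (+5 fires, +7 burnt)
Step 4: cell (5,5)='.' (+4 fires, +5 burnt)
Step 5: cell (5,5)='.' (+4 fires, +4 burnt)
Step 6: cell (5,5)='.' (+4 fires, +4 burnt)
Step 7: cell (5,5)='.' (+1 fires, +4 burnt)
Step 8: cell (5,5)='.' (+0 fires, +1 burnt)
  fire out at step 8

2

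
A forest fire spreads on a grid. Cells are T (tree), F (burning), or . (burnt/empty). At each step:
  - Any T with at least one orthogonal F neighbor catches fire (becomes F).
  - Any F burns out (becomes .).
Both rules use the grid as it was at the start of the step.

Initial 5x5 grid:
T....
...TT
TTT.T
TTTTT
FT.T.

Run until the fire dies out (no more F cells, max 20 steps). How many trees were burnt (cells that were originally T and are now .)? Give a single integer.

Answer: 13

Derivation:
Step 1: +2 fires, +1 burnt (F count now 2)
Step 2: +2 fires, +2 burnt (F count now 2)
Step 3: +2 fires, +2 burnt (F count now 2)
Step 4: +2 fires, +2 burnt (F count now 2)
Step 5: +2 fires, +2 burnt (F count now 2)
Step 6: +1 fires, +2 burnt (F count now 1)
Step 7: +1 fires, +1 burnt (F count now 1)
Step 8: +1 fires, +1 burnt (F count now 1)
Step 9: +0 fires, +1 burnt (F count now 0)
Fire out after step 9
Initially T: 14, now '.': 24
Total burnt (originally-T cells now '.'): 13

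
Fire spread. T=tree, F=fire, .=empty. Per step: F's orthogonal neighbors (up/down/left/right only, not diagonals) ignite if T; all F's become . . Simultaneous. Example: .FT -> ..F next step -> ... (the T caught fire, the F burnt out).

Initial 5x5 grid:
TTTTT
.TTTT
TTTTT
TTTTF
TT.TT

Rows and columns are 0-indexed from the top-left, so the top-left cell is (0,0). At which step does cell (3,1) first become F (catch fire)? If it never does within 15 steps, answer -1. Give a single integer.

Step 1: cell (3,1)='T' (+3 fires, +1 burnt)
Step 2: cell (3,1)='T' (+4 fires, +3 burnt)
Step 3: cell (3,1)='F' (+4 fires, +4 burnt)
  -> target ignites at step 3
Step 4: cell (3,1)='.' (+5 fires, +4 burnt)
Step 5: cell (3,1)='.' (+4 fires, +5 burnt)
Step 6: cell (3,1)='.' (+1 fires, +4 burnt)
Step 7: cell (3,1)='.' (+1 fires, +1 burnt)
Step 8: cell (3,1)='.' (+0 fires, +1 burnt)
  fire out at step 8

3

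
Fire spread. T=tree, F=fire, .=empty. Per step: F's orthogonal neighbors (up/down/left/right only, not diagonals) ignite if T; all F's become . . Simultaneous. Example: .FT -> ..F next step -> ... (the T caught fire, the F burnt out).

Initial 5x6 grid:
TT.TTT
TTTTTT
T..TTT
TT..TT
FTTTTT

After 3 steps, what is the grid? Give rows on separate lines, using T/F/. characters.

Step 1: 2 trees catch fire, 1 burn out
  TT.TTT
  TTTTTT
  T..TTT
  FT..TT
  .FTTTT
Step 2: 3 trees catch fire, 2 burn out
  TT.TTT
  TTTTTT
  F..TTT
  .F..TT
  ..FTTT
Step 3: 2 trees catch fire, 3 burn out
  TT.TTT
  FTTTTT
  ...TTT
  ....TT
  ...FTT

TT.TTT
FTTTTT
...TTT
....TT
...FTT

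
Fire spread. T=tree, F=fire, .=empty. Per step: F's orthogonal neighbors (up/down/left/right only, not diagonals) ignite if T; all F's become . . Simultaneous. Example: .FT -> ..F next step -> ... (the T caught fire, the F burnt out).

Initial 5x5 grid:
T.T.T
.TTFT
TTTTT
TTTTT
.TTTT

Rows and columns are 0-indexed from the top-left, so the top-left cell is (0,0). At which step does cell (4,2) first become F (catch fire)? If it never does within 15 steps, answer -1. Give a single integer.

Step 1: cell (4,2)='T' (+3 fires, +1 burnt)
Step 2: cell (4,2)='T' (+6 fires, +3 burnt)
Step 3: cell (4,2)='T' (+4 fires, +6 burnt)
Step 4: cell (4,2)='F' (+4 fires, +4 burnt)
  -> target ignites at step 4
Step 5: cell (4,2)='.' (+2 fires, +4 burnt)
Step 6: cell (4,2)='.' (+0 fires, +2 burnt)
  fire out at step 6

4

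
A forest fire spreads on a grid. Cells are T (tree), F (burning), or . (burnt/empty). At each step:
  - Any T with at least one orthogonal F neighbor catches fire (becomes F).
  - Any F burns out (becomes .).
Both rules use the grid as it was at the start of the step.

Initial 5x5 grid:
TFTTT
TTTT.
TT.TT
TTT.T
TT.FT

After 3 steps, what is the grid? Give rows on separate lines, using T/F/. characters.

Step 1: 4 trees catch fire, 2 burn out
  F.FTT
  TFTT.
  TT.TT
  TTT.T
  TT..F
Step 2: 5 trees catch fire, 4 burn out
  ...FT
  F.FT.
  TF.TT
  TTT.F
  TT...
Step 3: 5 trees catch fire, 5 burn out
  ....F
  ...F.
  F..TF
  TFT..
  TT...

....F
...F.
F..TF
TFT..
TT...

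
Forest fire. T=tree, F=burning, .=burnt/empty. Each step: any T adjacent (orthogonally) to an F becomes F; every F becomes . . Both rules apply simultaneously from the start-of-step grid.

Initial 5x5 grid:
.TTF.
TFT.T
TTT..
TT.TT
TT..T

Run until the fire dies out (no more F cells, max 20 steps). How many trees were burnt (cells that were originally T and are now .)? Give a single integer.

Step 1: +5 fires, +2 burnt (F count now 5)
Step 2: +3 fires, +5 burnt (F count now 3)
Step 3: +2 fires, +3 burnt (F count now 2)
Step 4: +1 fires, +2 burnt (F count now 1)
Step 5: +0 fires, +1 burnt (F count now 0)
Fire out after step 5
Initially T: 15, now '.': 21
Total burnt (originally-T cells now '.'): 11

Answer: 11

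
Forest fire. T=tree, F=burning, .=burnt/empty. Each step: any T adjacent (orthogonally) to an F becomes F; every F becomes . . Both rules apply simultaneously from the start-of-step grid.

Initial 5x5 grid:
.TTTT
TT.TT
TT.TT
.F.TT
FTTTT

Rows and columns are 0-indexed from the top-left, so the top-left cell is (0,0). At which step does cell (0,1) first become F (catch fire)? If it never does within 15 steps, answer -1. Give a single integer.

Step 1: cell (0,1)='T' (+2 fires, +2 burnt)
Step 2: cell (0,1)='T' (+3 fires, +2 burnt)
Step 3: cell (0,1)='F' (+3 fires, +3 burnt)
  -> target ignites at step 3
Step 4: cell (0,1)='.' (+3 fires, +3 burnt)
Step 5: cell (0,1)='.' (+3 fires, +3 burnt)
Step 6: cell (0,1)='.' (+3 fires, +3 burnt)
Step 7: cell (0,1)='.' (+1 fires, +3 burnt)
Step 8: cell (0,1)='.' (+0 fires, +1 burnt)
  fire out at step 8

3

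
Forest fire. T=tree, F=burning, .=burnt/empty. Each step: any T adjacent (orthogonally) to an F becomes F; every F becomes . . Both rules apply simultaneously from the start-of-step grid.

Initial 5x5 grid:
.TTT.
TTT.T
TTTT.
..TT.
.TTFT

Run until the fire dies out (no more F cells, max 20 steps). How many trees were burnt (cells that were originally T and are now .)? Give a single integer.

Step 1: +3 fires, +1 burnt (F count now 3)
Step 2: +3 fires, +3 burnt (F count now 3)
Step 3: +1 fires, +3 burnt (F count now 1)
Step 4: +2 fires, +1 burnt (F count now 2)
Step 5: +3 fires, +2 burnt (F count now 3)
Step 6: +3 fires, +3 burnt (F count now 3)
Step 7: +0 fires, +3 burnt (F count now 0)
Fire out after step 7
Initially T: 16, now '.': 24
Total burnt (originally-T cells now '.'): 15

Answer: 15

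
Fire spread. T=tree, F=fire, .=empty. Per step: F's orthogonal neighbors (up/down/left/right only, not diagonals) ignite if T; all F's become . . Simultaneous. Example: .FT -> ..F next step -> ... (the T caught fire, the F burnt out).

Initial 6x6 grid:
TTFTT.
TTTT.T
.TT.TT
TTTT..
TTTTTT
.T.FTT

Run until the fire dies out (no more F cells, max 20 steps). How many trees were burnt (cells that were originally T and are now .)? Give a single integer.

Answer: 23

Derivation:
Step 1: +5 fires, +2 burnt (F count now 5)
Step 2: +9 fires, +5 burnt (F count now 9)
Step 3: +5 fires, +9 burnt (F count now 5)
Step 4: +3 fires, +5 burnt (F count now 3)
Step 5: +1 fires, +3 burnt (F count now 1)
Step 6: +0 fires, +1 burnt (F count now 0)
Fire out after step 6
Initially T: 26, now '.': 33
Total burnt (originally-T cells now '.'): 23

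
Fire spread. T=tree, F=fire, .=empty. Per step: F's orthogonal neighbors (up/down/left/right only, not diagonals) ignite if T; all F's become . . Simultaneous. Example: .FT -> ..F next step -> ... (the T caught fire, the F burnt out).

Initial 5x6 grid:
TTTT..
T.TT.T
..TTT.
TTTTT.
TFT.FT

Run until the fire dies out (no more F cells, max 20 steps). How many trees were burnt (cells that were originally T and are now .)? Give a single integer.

Step 1: +5 fires, +2 burnt (F count now 5)
Step 2: +4 fires, +5 burnt (F count now 4)
Step 3: +2 fires, +4 burnt (F count now 2)
Step 4: +2 fires, +2 burnt (F count now 2)
Step 5: +2 fires, +2 burnt (F count now 2)
Step 6: +1 fires, +2 burnt (F count now 1)
Step 7: +1 fires, +1 burnt (F count now 1)
Step 8: +1 fires, +1 burnt (F count now 1)
Step 9: +0 fires, +1 burnt (F count now 0)
Fire out after step 9
Initially T: 19, now '.': 29
Total burnt (originally-T cells now '.'): 18

Answer: 18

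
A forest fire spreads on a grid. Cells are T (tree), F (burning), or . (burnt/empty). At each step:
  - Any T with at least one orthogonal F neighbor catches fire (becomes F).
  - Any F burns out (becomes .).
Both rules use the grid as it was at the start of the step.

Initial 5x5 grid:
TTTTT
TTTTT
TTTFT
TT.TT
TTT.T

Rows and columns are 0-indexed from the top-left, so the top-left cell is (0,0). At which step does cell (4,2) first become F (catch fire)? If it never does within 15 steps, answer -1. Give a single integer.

Step 1: cell (4,2)='T' (+4 fires, +1 burnt)
Step 2: cell (4,2)='T' (+5 fires, +4 burnt)
Step 3: cell (4,2)='T' (+6 fires, +5 burnt)
Step 4: cell (4,2)='T' (+4 fires, +6 burnt)
Step 5: cell (4,2)='F' (+3 fires, +4 burnt)
  -> target ignites at step 5
Step 6: cell (4,2)='.' (+0 fires, +3 burnt)
  fire out at step 6

5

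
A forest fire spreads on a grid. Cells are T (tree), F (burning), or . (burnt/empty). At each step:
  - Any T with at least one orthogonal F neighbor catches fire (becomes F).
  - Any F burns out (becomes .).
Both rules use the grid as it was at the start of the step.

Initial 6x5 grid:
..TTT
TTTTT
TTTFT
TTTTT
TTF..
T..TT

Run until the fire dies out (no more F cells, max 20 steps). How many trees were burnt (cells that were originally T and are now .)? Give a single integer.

Step 1: +6 fires, +2 burnt (F count now 6)
Step 2: +7 fires, +6 burnt (F count now 7)
Step 3: +6 fires, +7 burnt (F count now 6)
Step 4: +1 fires, +6 burnt (F count now 1)
Step 5: +0 fires, +1 burnt (F count now 0)
Fire out after step 5
Initially T: 22, now '.': 28
Total burnt (originally-T cells now '.'): 20

Answer: 20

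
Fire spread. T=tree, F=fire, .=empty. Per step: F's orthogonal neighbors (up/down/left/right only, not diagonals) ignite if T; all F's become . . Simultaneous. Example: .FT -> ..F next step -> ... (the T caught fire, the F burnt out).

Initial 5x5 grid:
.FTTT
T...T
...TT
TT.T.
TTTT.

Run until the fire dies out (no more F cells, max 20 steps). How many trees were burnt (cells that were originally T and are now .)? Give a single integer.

Step 1: +1 fires, +1 burnt (F count now 1)
Step 2: +1 fires, +1 burnt (F count now 1)
Step 3: +1 fires, +1 burnt (F count now 1)
Step 4: +1 fires, +1 burnt (F count now 1)
Step 5: +1 fires, +1 burnt (F count now 1)
Step 6: +1 fires, +1 burnt (F count now 1)
Step 7: +1 fires, +1 burnt (F count now 1)
Step 8: +1 fires, +1 burnt (F count now 1)
Step 9: +1 fires, +1 burnt (F count now 1)
Step 10: +1 fires, +1 burnt (F count now 1)
Step 11: +2 fires, +1 burnt (F count now 2)
Step 12: +1 fires, +2 burnt (F count now 1)
Step 13: +0 fires, +1 burnt (F count now 0)
Fire out after step 13
Initially T: 14, now '.': 24
Total burnt (originally-T cells now '.'): 13

Answer: 13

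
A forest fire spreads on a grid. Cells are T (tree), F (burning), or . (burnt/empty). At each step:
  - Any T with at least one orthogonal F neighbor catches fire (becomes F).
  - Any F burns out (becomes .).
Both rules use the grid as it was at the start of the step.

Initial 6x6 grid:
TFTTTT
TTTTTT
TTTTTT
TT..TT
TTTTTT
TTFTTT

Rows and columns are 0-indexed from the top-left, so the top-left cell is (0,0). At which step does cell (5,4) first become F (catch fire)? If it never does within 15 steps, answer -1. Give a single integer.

Step 1: cell (5,4)='T' (+6 fires, +2 burnt)
Step 2: cell (5,4)='F' (+8 fires, +6 burnt)
  -> target ignites at step 2
Step 3: cell (5,4)='.' (+8 fires, +8 burnt)
Step 4: cell (5,4)='.' (+6 fires, +8 burnt)
Step 5: cell (5,4)='.' (+3 fires, +6 burnt)
Step 6: cell (5,4)='.' (+1 fires, +3 burnt)
Step 7: cell (5,4)='.' (+0 fires, +1 burnt)
  fire out at step 7

2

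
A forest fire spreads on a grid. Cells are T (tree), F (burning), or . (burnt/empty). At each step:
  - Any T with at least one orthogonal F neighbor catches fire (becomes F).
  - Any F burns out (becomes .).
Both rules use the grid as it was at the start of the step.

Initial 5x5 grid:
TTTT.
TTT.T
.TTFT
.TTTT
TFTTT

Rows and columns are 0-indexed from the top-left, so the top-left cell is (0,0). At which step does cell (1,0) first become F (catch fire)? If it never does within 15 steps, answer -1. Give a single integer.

Step 1: cell (1,0)='T' (+6 fires, +2 burnt)
Step 2: cell (1,0)='T' (+6 fires, +6 burnt)
Step 3: cell (1,0)='T' (+3 fires, +6 burnt)
Step 4: cell (1,0)='F' (+3 fires, +3 burnt)
  -> target ignites at step 4
Step 5: cell (1,0)='.' (+1 fires, +3 burnt)
Step 6: cell (1,0)='.' (+0 fires, +1 burnt)
  fire out at step 6

4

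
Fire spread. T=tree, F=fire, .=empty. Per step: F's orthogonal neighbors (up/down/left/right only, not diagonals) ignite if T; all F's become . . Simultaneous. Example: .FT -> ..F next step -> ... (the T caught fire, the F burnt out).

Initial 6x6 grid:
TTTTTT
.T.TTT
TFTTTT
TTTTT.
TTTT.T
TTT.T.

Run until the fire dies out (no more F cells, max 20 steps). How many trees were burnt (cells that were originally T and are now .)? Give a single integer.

Answer: 27

Derivation:
Step 1: +4 fires, +1 burnt (F count now 4)
Step 2: +5 fires, +4 burnt (F count now 5)
Step 3: +8 fires, +5 burnt (F count now 8)
Step 4: +7 fires, +8 burnt (F count now 7)
Step 5: +2 fires, +7 burnt (F count now 2)
Step 6: +1 fires, +2 burnt (F count now 1)
Step 7: +0 fires, +1 burnt (F count now 0)
Fire out after step 7
Initially T: 29, now '.': 34
Total burnt (originally-T cells now '.'): 27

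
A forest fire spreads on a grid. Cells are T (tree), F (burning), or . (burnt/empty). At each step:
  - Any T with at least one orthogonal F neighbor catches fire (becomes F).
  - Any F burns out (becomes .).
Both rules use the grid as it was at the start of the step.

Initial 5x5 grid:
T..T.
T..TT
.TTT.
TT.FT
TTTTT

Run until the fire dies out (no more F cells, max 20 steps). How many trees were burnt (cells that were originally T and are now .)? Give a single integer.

Step 1: +3 fires, +1 burnt (F count now 3)
Step 2: +4 fires, +3 burnt (F count now 4)
Step 3: +4 fires, +4 burnt (F count now 4)
Step 4: +2 fires, +4 burnt (F count now 2)
Step 5: +1 fires, +2 burnt (F count now 1)
Step 6: +0 fires, +1 burnt (F count now 0)
Fire out after step 6
Initially T: 16, now '.': 23
Total burnt (originally-T cells now '.'): 14

Answer: 14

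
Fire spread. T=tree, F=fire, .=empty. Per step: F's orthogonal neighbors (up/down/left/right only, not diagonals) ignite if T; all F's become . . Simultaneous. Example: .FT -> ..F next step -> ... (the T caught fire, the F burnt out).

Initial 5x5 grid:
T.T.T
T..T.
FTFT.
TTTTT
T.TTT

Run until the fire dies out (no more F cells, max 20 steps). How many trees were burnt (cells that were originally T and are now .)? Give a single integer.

Step 1: +5 fires, +2 burnt (F count now 5)
Step 2: +6 fires, +5 burnt (F count now 6)
Step 3: +2 fires, +6 burnt (F count now 2)
Step 4: +1 fires, +2 burnt (F count now 1)
Step 5: +0 fires, +1 burnt (F count now 0)
Fire out after step 5
Initially T: 16, now '.': 23
Total burnt (originally-T cells now '.'): 14

Answer: 14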